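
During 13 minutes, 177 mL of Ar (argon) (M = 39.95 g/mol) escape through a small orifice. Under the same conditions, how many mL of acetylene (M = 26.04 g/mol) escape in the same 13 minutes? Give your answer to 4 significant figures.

Graham's law gives rate_C₂H₂/rate_Ar = √(M_Ar/M_C₂H₂) = √(39.95/26.04) = √1.534 = 1.239.
So the volume for C₂H₂ is 177 × 1.239 = 219.2 mL.

219.2 mL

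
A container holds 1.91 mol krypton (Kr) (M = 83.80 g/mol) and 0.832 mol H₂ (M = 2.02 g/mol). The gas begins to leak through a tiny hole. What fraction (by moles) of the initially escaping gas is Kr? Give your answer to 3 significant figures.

0.263

Each component's effusion rate ∝ (its partial pressure)·(1/√M) ∝ n_i/√M_i.
x_Kr(eff) = (n_Kr/√M_Kr) / (n_Kr/√M_Kr + n_H₂/√M_H₂)
= (1.91/√83.80) / (1.91/√83.80 + 0.832/√2.02) = 0.2086/(0.2086 + 0.5854) = 0.263.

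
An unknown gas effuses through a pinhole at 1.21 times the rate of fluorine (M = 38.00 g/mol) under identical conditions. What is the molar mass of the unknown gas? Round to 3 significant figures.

26.0 g/mol

By Graham's law, rate_X/rate_F₂ = √(M_F₂/M_X).
1.21 = √(38.00/M_X)
M_X = 38.00 / 1.21² = 38.00 / 1.464 = 26.0 g/mol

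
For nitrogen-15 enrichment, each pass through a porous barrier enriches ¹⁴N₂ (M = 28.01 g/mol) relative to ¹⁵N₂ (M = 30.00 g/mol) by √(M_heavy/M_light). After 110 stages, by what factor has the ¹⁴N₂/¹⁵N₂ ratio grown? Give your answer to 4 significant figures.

The single-stage factor is √(M_heavy/M_light), so 110 stages give [√(30.00/28.01)]^110 = (30.00/28.01)^(110/2).
= 1.07105^55 = 43.60.

43.60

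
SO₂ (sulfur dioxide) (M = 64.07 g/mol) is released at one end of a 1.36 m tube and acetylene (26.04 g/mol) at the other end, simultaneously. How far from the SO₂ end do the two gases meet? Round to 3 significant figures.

0.529 m

Distances travelled in equal time are proportional to diffusion rates, so d_SO₂/d_C₂H₂ = √(M_C₂H₂/M_SO₂) = √(26.04/64.07) = 0.6375.
With d_SO₂ + d_C₂H₂ = 1.36 m, d_C₂H₂ = 1.36/(1 + 0.6375) = 0.8305 m.
d_SO₂ = 1.36 − 0.8305 = 0.529 m.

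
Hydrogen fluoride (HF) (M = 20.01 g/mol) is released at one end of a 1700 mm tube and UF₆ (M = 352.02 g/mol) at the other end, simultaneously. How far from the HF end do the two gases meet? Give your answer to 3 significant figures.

1370 mm

The fronts meet when d_HF + d_UF₆ = L with d_HF/d_UF₆ = √(M_UF₆/M_HF) (Graham's law). Here √(M_UF₆/M_HF) = √(352.02/20.01) = 4.194.
With d_HF + d_UF₆ = 1700 mm, d_UF₆ = 1700/(1 + 4.194) = 327.3 mm.
d_HF = 1700 − 327.3 = 1370 mm.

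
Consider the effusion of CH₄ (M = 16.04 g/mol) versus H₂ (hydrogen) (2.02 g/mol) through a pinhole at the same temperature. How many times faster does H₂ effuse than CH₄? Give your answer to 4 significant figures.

Using Graham's law: rate_H₂/rate_CH₄ = √(M_CH₄/M_H₂) = √(16.04/2.02) = √7.941 = 2.818.

2.818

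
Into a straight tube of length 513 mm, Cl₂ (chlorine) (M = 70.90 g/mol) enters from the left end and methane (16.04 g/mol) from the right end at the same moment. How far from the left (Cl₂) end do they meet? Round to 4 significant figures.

Distances travelled in equal time are proportional to diffusion rates, so d_Cl₂/d_CH₄ = √(M_CH₄/M_Cl₂) = √(16.04/70.90) = 0.4756.
With d_Cl₂ + d_CH₄ = 513 mm, d_CH₄ = 513/(1 + 0.4756) = 347.6 mm.
d_Cl₂ = 513 − 347.6 = 165.4 mm.

165.4 mm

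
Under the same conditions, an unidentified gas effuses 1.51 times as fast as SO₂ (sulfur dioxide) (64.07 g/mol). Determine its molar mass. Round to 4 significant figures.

28.10 g/mol

From Graham's law, rate_X/rate_SO₂ = √(M_SO₂/M_X).
1.51 = √(64.07/M_X)
M_X = 64.07 / 1.51² = 64.07 / 2.280 = 28.10 g/mol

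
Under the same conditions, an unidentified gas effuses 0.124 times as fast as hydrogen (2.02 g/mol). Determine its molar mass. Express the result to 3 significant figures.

By Graham's law, rate_X/rate_H₂ = √(M_H₂/M_X).
0.124 = √(2.02/M_X)
M_X = 2.02 / 0.124² = 2.02 / 0.01538 = 131 g/mol

131 g/mol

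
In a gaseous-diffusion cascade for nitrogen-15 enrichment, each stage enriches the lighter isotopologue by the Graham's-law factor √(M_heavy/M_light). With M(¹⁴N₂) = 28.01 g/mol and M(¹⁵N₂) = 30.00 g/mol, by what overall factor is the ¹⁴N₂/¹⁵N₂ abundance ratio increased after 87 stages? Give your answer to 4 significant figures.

19.80

After 87 stages the ratio has grown by (√(30.00/28.01))^87 = (30.00/28.01)^(87/2).
= 1.07105^(87/2) = 19.80.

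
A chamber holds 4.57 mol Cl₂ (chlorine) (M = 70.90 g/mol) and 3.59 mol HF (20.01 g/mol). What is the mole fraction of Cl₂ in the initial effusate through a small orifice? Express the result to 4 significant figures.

0.4034

Rate_i ∝ x_i/√M_i (Graham's law weighted by mole fraction), so the effusate composition follows n_i/√M_i.
Mole fraction of Cl₂ in the effusate = (n_Cl₂/√M_Cl₂) / (n_Cl₂/√M_Cl₂ + n_HF/√M_HF)
= (4.57/√70.90) / (4.57/√70.90 + 3.59/√20.01) = 0.5427/(0.5427 + 0.8025) = 0.4034.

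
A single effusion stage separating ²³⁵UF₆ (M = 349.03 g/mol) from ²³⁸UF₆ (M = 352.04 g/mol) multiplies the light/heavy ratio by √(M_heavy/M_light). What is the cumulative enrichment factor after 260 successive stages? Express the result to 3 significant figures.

3.05

The single-stage factor is √(M_heavy/M_light), so 260 stages give [√(352.04/349.03)]^260 = (352.04/349.03)^(260/2).
= 1.00862^130 = 3.05.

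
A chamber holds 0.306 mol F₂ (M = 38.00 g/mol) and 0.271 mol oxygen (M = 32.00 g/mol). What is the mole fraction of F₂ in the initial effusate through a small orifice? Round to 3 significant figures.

The effusion rate of species i is ∝ p_i/√M_i ∝ n_i/√M_i.
x_F₂(eff) = (n_F₂/√M_F₂) / (n_F₂/√M_F₂ + n_O₂/√M_O₂)
= (0.306/√38.00) / (0.306/√38.00 + 0.271/√32.00) = 0.04964/(0.04964 + 0.04791) = 0.509.

0.509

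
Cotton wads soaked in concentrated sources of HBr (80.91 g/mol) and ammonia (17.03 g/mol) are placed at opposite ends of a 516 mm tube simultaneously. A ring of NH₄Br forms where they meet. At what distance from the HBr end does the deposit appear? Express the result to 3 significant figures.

Graham's law gives d_HBr/d_NH₃ = rate_HBr/rate_NH₃ = √(M_NH₃/M_HBr) = √(17.03/80.91) = 0.4588.
With d_HBr + d_NH₃ = 516 mm, d_NH₃ = 516/(1 + 0.4588) = 353.7 mm.
d_HBr = 516 − 353.7 = 162 mm.

162 mm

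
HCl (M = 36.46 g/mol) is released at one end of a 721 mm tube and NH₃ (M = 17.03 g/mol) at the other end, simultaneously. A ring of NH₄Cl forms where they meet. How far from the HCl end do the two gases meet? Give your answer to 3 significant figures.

In equal time, each gas travels a distance ∝ its rate ∝ 1/√M, so d_HCl/d_NH₃ = √(M_NH₃/M_HCl) = √(17.03/36.46) = 0.6834.
With d_HCl + d_NH₃ = 721 mm, d_NH₃ = 721/(1 + 0.6834) = 428.3 mm.
d_HCl = 721 − 428.3 = 293 mm.

293 mm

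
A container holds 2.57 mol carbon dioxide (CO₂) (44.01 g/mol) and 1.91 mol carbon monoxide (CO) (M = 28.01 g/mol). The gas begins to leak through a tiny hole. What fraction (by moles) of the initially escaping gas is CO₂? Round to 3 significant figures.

0.518

The effusion rate of species i is ∝ p_i/√M_i ∝ n_i/√M_i.
Mole fraction of CO₂ in the effusate = (n_CO₂/√M_CO₂) / (n_CO₂/√M_CO₂ + n_CO/√M_CO)
= (2.57/√44.01) / (2.57/√44.01 + 1.91/√28.01) = 0.3874/(0.3874 + 0.3609) = 0.518.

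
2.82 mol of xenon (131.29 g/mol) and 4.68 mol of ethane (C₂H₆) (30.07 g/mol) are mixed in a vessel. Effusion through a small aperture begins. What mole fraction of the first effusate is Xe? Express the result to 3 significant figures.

0.224

The effusion rate of species i is ∝ p_i/√M_i ∝ n_i/√M_i.
x_Xe(eff) = (n_Xe/√M_Xe) / (n_Xe/√M_Xe + n_C₂H₆/√M_C₂H₆)
= (2.82/√131.29) / (2.82/√131.29 + 4.68/√30.07) = 0.2461/(0.2461 + 0.8535) = 0.224.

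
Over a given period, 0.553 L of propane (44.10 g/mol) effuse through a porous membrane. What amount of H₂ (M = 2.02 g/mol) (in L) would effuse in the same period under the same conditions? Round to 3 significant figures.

Using Graham's law: rate_H₂/rate_C₃H₈ = √(M_C₃H₈/M_H₂) = √(44.10/2.02) = √21.83 = 4.672.
So the volume for H₂ is 0.553 × 4.672 = 2.58 L.

2.58 L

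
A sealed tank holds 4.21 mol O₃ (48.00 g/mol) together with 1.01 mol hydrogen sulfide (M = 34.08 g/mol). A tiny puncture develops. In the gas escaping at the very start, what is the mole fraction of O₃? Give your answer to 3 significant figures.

Effusion rate of each component ∝ n_i/√M_i (partial pressure × 1/√M).
Mole fraction of O₃ in the effusate = (n_O₃/√M_O₃) / (n_O₃/√M_O₃ + n_H₂S/√M_H₂S)
= (4.21/√48.00) / (4.21/√48.00 + 1.01/√34.08) = 0.6077/(0.6077 + 0.1730) = 0.778.

0.778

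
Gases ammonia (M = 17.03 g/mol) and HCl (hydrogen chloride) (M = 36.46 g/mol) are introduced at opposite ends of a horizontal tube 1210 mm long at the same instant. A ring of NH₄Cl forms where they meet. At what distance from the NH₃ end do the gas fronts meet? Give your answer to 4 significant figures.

Graham's law gives d_NH₃/d_HCl = rate_NH₃/rate_HCl = √(M_HCl/M_NH₃) = √(36.46/17.03) = 1.463.
With d_NH₃ + d_HCl = 1210 mm, d_HCl = 1210/(1 + 1.463) = 491.2 mm.
d_NH₃ = 1210 − 491.2 = 718.8 mm.

718.8 mm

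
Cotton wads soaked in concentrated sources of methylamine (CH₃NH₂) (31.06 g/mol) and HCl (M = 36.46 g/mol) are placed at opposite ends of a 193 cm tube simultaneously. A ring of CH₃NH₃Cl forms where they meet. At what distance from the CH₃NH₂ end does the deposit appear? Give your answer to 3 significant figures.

100 cm

In equal time, each gas travels a distance ∝ its rate ∝ 1/√M, so d_CH₃NH₂/d_HCl = √(M_HCl/M_CH₃NH₂) = √(36.46/31.06) = 1.083.
With d_CH₃NH₂ + d_HCl = 193 cm, d_HCl = 193/(1 + 1.083) = 92.63 cm.
d_CH₃NH₂ = 193 − 92.63 = 100 cm.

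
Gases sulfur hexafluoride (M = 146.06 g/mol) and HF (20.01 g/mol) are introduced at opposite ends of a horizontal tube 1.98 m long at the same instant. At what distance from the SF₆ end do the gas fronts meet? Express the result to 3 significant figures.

0.535 m

Distances travelled in equal time are proportional to diffusion rates, so d_SF₆/d_HF = √(M_HF/M_SF₆) = √(20.01/146.06) = 0.3701.
With d_SF₆ + d_HF = 1.98 m, d_HF = 1.98/(1 + 0.3701) = 1.445 m.
d_SF₆ = 1.98 − 1.445 = 0.535 m.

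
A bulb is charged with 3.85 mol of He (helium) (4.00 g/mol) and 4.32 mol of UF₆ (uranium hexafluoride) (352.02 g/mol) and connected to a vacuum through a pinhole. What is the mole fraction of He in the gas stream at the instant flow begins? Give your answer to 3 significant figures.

0.893

The effusion rate of species i is ∝ p_i/√M_i ∝ n_i/√M_i.
x_He(eff) = (n_He/√M_He) / (n_He/√M_He + n_UF₆/√M_UF₆)
= (3.85/√4.00) / (3.85/√4.00 + 4.32/√352.02) = 1.925/(1.925 + 0.2303) = 0.893.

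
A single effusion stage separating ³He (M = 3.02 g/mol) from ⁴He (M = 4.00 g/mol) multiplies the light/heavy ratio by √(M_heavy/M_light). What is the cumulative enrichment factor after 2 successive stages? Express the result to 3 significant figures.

Overall factor = α^2 with α = √(4.00/3.02), i.e. (4.00/3.02)^(2/2).
= 1.32450^1 = 1.32.

1.32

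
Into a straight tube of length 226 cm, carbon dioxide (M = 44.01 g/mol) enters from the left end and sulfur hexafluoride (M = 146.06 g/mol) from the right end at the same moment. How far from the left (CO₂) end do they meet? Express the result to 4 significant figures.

Graham's law gives d_CO₂/d_SF₆ = rate_CO₂/rate_SF₆ = √(M_SF₆/M_CO₂) = √(146.06/44.01) = 1.822.
With d_CO₂ + d_SF₆ = 226 cm, d_SF₆ = 226/(1 + 1.822) = 80.09 cm.
d_CO₂ = 226 − 80.09 = 145.9 cm.

145.9 cm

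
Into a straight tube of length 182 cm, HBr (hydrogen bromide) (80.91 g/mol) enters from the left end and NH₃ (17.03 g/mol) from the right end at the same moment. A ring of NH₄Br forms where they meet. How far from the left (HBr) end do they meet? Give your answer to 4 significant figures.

Graham's law gives d_HBr/d_NH₃ = rate_HBr/rate_NH₃ = √(M_NH₃/M_HBr) = √(17.03/80.91) = 0.4588.
With d_HBr + d_NH₃ = 182 cm, d_NH₃ = 182/(1 + 0.4588) = 124.8 cm.
d_HBr = 182 − 124.8 = 57.24 cm.

57.24 cm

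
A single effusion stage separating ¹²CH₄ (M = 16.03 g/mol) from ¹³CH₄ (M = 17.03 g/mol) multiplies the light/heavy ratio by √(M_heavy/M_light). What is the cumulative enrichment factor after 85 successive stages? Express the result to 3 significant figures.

Each stage multiplies the ratio by α = √(17.03/16.03), so after 85 stages the overall factor is α^85 = (17.03/16.03)^(85/2).
= 1.06238^(85/2) = 13.1.

13.1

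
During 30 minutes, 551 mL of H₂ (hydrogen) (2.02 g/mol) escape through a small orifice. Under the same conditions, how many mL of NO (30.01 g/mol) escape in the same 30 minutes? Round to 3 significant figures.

By Graham's law, rate_NO/rate_H₂ = √(M_H₂/M_NO) = √(2.02/30.01) = √0.06731 = 0.2594.
So the volume for NO is 551 × 0.2594 = 143 mL.

143 mL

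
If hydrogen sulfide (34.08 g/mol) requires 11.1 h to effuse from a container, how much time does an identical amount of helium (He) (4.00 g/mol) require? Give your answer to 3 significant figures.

Graham's law gives t_He/t_H₂S = √(M_He/M_H₂S) = √(4.00/34.08) = √0.1174 = 0.3426.
So the time for He is 11.1 × 0.3426 = 3.80 h.

3.80 h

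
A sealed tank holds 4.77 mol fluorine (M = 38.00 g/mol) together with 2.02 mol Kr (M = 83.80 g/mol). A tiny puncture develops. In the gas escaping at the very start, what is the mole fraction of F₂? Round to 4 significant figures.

Effusion rate of each component ∝ n_i/√M_i (partial pressure × 1/√M).
Mole fraction of F₂ in the effusate = (n_F₂/√M_F₂) / (n_F₂/√M_F₂ + n_Kr/√M_Kr)
= (4.77/√38.00) / (4.77/√38.00 + 2.02/√83.80) = 0.7738/(0.7738 + 0.2207) = 0.7781.

0.7781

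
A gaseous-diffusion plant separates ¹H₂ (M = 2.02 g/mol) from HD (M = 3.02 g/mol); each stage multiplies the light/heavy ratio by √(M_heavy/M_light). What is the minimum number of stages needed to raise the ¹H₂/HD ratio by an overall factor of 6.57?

Per stage α = (3.02/2.02)^(1/2) = 1.49505^0.5, giving ln α = 0.2011.
Need α^N ≥ 6.57 ⇒ N ≥ ln(6.57) / ln α = 1.883 / 0.2011 = 9.36.
Rounding up, N = 10 stages.

10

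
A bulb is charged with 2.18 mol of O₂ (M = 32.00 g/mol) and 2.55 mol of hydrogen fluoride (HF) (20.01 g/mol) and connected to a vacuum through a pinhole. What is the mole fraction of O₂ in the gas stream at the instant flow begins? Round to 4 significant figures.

Effusion rate of each component ∝ n_i/√M_i (partial pressure × 1/√M).
x_O₂(eff) = (n_O₂/√M_O₂) / (n_O₂/√M_O₂ + n_HF/√M_HF)
= (2.18/√32.00) / (2.18/√32.00 + 2.55/√20.01) = 0.3854/(0.3854 + 0.5701) = 0.4034.

0.4034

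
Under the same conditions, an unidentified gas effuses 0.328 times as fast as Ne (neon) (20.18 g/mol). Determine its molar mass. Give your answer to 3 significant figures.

188 g/mol

Since effusion rate ∝ 1/√M, rate_X/rate_Ne = √(M_Ne/M_X).
0.328 = √(20.18/M_X)
M_X = 20.18 / 0.328² = 20.18 / 0.1076 = 188 g/mol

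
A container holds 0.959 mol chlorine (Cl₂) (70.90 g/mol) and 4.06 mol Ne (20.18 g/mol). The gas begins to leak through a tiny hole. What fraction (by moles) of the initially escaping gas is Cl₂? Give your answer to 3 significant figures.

0.112

The effusion rate of species i is ∝ p_i/√M_i ∝ n_i/√M_i.
x_Cl₂(eff) = (n_Cl₂/√M_Cl₂) / (n_Cl₂/√M_Cl₂ + n_Ne/√M_Ne)
= (0.959/√70.90) / (0.959/√70.90 + 4.06/√20.18) = 0.1139/(0.1139 + 0.9038) = 0.112.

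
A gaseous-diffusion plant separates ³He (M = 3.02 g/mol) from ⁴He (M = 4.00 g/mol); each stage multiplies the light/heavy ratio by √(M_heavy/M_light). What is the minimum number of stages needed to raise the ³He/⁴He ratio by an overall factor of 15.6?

20

Single-stage factor α = √(4.00/3.02), so ln α = ½ ln(1.32450) = 0.1405.
Need α^N ≥ 15.6 ⇒ N ≥ ln(15.6) / ln α = 2.747 / 0.1405 = 19.55.
So at least 20 stages are needed.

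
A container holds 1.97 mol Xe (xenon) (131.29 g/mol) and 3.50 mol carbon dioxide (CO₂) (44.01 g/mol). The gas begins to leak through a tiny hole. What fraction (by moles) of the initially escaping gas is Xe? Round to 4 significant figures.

Rate_i ∝ x_i/√M_i (Graham's law weighted by mole fraction), so the effusate composition follows n_i/√M_i.
Mole fraction of Xe in the effusate = (n_Xe/√M_Xe) / (n_Xe/√M_Xe + n_CO₂/√M_CO₂)
= (1.97/√131.29) / (1.97/√131.29 + 3.50/√44.01) = 0.1719/(0.1719 + 0.5276) = 0.2458.

0.2458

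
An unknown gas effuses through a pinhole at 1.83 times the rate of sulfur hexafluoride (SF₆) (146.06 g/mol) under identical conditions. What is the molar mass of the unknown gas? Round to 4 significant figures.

43.61 g/mol

Since effusion rate ∝ 1/√M, rate_X/rate_SF₆ = √(M_SF₆/M_X).
1.83 = √(146.06/M_X)
M_X = 146.06 / 1.83² = 146.06 / 3.349 = 43.61 g/mol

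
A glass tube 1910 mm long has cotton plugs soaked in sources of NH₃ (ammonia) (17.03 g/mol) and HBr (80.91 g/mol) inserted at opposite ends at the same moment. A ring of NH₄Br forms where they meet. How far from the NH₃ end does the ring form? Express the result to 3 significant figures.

1310 mm

The fronts meet when d_NH₃ + d_HBr = L with d_NH₃/d_HBr = √(M_HBr/M_NH₃) (Graham's law). Here √(M_HBr/M_NH₃) = √(80.91/17.03) = 2.180.
With d_NH₃ + d_HBr = 1910 mm, d_HBr = 1910/(1 + 2.180) = 600.7 mm.
d_NH₃ = 1910 − 600.7 = 1310 mm.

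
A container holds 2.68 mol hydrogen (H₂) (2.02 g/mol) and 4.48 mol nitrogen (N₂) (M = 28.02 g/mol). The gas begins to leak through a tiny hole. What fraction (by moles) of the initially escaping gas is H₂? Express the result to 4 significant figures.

Each component's effusion rate ∝ (its partial pressure)·(1/√M) ∝ n_i/√M_i.
x_H₂(eff) = (n_H₂/√M_H₂) / (n_H₂/√M_H₂ + n_N₂/√M_N₂)
= (2.68/√2.02) / (2.68/√2.02 + 4.48/√28.02) = 1.886/(1.886 + 0.8463) = 0.6902.

0.6902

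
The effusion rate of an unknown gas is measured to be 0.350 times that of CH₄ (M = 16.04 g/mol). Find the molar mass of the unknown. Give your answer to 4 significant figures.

By Graham's law, rate_X/rate_CH₄ = √(M_CH₄/M_X).
0.350 = √(16.04/M_X)
M_X = 16.04 / 0.350² = 16.04 / 0.1225 = 130.9 g/mol

130.9 g/mol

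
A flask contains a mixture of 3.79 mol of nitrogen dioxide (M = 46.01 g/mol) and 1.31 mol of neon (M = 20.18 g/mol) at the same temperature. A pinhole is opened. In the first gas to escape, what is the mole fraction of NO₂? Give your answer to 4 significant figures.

Rate_i ∝ x_i/√M_i (Graham's law weighted by mole fraction), so the effusate composition follows n_i/√M_i.
Mole fraction of NO₂ in the effusate = (n_NO₂/√M_NO₂) / (n_NO₂/√M_NO₂ + n_Ne/√M_Ne)
= (3.79/√46.01) / (3.79/√46.01 + 1.31/√20.18) = 0.5587/(0.5587 + 0.2916) = 0.6571.

0.6571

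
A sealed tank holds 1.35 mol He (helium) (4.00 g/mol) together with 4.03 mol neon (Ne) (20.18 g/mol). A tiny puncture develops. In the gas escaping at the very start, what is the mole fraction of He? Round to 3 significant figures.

0.429

The effusion rate of species i is ∝ p_i/√M_i ∝ n_i/√M_i.
x_He(eff) = (n_He/√M_He) / (n_He/√M_He + n_Ne/√M_Ne)
= (1.35/√4.00) / (1.35/√4.00 + 4.03/√20.18) = 0.6750/(0.6750 + 0.8971) = 0.429.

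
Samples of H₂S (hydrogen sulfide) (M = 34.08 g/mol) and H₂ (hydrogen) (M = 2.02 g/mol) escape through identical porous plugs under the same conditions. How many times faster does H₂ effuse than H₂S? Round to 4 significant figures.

Using Graham's law: rate_H₂/rate_H₂S = √(M_H₂S/M_H₂) = √(34.08/2.02) = √16.87 = 4.107.

4.107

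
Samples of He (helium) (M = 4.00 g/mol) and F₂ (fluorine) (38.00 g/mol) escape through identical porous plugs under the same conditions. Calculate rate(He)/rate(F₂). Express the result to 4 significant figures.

3.082

By Graham's law, rate_He/rate_F₂ = √(M_F₂/M_He) = √(38.00/4.00) = √9.500 = 3.082.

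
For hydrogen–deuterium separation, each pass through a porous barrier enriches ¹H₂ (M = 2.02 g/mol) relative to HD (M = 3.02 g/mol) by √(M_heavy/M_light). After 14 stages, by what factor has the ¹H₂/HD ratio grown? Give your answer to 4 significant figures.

Each stage multiplies the ratio by α = √(3.02/2.02), so after 14 stages the overall factor is α^14 = (3.02/2.02)^(14/2).
= 1.49505^7 = 16.70.

16.70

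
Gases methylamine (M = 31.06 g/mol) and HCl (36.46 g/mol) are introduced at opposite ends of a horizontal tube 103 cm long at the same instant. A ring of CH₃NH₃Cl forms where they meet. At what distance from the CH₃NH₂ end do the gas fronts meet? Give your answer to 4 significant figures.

Distances travelled in equal time are proportional to diffusion rates, so d_CH₃NH₂/d_HCl = √(M_HCl/M_CH₃NH₂) = √(36.46/31.06) = 1.083.
With d_CH₃NH₂ + d_HCl = 103 cm, d_HCl = 103/(1 + 1.083) = 49.44 cm.
d_CH₃NH₂ = 103 − 49.44 = 53.56 cm.

53.56 cm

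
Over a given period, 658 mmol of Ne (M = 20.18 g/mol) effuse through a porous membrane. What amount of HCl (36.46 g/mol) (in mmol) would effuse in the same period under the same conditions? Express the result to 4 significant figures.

489.5 mmol

From Graham's law, rate_HCl/rate_Ne = √(M_Ne/M_HCl) = √(20.18/36.46) = √0.5535 = 0.7440.
So the amount for HCl is 658 × 0.7440 = 489.5 mmol.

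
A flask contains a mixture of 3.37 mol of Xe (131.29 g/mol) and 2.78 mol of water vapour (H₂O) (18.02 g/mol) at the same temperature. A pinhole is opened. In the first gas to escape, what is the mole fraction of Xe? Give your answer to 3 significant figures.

0.310

The effusion rate of species i is ∝ p_i/√M_i ∝ n_i/√M_i.
So x_Xe in the escaping gas = (n_Xe/√M_Xe) / Σ(n_i/√M_i)
= (3.37/√131.29) / (3.37/√131.29 + 2.78/√18.02) = 0.2941/(0.2941 + 0.6549) = 0.310.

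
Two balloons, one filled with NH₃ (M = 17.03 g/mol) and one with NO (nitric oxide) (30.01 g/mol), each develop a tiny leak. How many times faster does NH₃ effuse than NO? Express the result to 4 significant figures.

Since effusion rate ∝ 1/√M, rate_NH₃/rate_NO = √(M_NO/M_NH₃) = √(30.01/17.03) = √1.762 = 1.327.

1.327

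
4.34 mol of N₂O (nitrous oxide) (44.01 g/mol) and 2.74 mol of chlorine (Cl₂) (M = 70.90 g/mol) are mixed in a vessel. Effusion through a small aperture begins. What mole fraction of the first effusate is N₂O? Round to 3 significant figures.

0.668

The effusion rate of species i is ∝ p_i/√M_i ∝ n_i/√M_i.
Mole fraction of N₂O in the effusate = (n_N₂O/√M_N₂O) / (n_N₂O/√M_N₂O + n_Cl₂/√M_Cl₂)
= (4.34/√44.01) / (4.34/√44.01 + 2.74/√70.90) = 0.6542/(0.6542 + 0.3254) = 0.668.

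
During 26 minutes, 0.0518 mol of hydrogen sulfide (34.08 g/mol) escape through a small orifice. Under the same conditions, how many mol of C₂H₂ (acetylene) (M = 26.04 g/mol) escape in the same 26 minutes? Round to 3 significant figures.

Graham's law gives rate_C₂H₂/rate_H₂S = √(M_H₂S/M_C₂H₂) = √(34.08/26.04) = √1.309 = 1.144.
So the amount for C₂H₂ is 0.0518 × 1.144 = 0.0593 mol.

0.0593 mol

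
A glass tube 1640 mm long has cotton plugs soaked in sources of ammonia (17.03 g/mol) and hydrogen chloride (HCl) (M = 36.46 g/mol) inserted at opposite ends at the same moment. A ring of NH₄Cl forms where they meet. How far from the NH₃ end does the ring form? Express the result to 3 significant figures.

Graham's law gives d_NH₃/d_HCl = rate_NH₃/rate_HCl = √(M_HCl/M_NH₃) = √(36.46/17.03) = 1.463.
With d_NH₃ + d_HCl = 1640 mm, d_HCl = 1640/(1 + 1.463) = 665.8 mm.
d_NH₃ = 1640 − 665.8 = 974 mm.

974 mm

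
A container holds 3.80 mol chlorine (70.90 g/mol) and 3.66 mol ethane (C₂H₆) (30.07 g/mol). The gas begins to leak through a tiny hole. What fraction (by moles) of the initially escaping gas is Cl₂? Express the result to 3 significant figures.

The effusion rate of species i is ∝ p_i/√M_i ∝ n_i/√M_i.
Mole fraction of Cl₂ in the effusate = (n_Cl₂/√M_Cl₂) / (n_Cl₂/√M_Cl₂ + n_C₂H₆/√M_C₂H₆)
= (3.80/√70.90) / (3.80/√70.90 + 3.66/√30.07) = 0.4513/(0.4513 + 0.6674) = 0.403.

0.403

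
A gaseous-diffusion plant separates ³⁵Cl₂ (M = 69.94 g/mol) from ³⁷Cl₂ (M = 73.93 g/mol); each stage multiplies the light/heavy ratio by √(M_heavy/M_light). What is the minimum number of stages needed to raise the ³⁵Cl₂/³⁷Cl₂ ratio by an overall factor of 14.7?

97

Single-stage factor α = √(73.93/69.94), so ln α = ½ ln(1.05705) = 0.02774.
Need α^N ≥ 14.7 ⇒ N ≥ ln(14.7) / ln α = 2.688 / 0.02774 = 96.89.
So at least 97 stages are needed.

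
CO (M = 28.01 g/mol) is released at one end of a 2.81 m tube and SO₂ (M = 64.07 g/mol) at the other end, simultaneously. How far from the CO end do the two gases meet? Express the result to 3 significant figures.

In equal time, each gas travels a distance ∝ its rate ∝ 1/√M, so d_CO/d_SO₂ = √(M_SO₂/M_CO) = √(64.07/28.01) = 1.512.
With d_CO + d_SO₂ = 2.81 m, d_SO₂ = 2.81/(1 + 1.512) = 1.118 m.
d_CO = 2.81 − 1.118 = 1.69 m.

1.69 m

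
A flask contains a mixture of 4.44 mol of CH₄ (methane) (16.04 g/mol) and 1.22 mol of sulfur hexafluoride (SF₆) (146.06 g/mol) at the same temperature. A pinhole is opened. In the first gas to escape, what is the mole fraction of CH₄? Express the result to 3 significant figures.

0.917

Effusion rate of each component ∝ n_i/√M_i (partial pressure × 1/√M).
So x_CH₄ in the escaping gas = (n_CH₄/√M_CH₄) / Σ(n_i/√M_i)
= (4.44/√16.04) / (4.44/√16.04 + 1.22/√146.06) = 1.109/(1.109 + 0.1009) = 0.917.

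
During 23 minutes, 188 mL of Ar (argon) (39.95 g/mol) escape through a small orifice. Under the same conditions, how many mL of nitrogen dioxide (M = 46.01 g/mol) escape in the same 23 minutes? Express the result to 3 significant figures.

From Graham's law, rate_NO₂/rate_Ar = √(M_Ar/M_NO₂) = √(39.95/46.01) = √0.8683 = 0.9318.
So the volume for NO₂ is 188 × 0.9318 = 175 mL.

175 mL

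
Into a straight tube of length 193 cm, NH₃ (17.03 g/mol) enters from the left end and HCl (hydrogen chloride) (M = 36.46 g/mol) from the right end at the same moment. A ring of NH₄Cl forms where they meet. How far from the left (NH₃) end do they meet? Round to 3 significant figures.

115 cm

The fronts meet when d_NH₃ + d_HCl = L with d_NH₃/d_HCl = √(M_HCl/M_NH₃) (Graham's law). Here √(M_HCl/M_NH₃) = √(36.46/17.03) = 1.463.
With d_NH₃ + d_HCl = 193 cm, d_HCl = 193/(1 + 1.463) = 78.35 cm.
d_NH₃ = 193 − 78.35 = 115 cm.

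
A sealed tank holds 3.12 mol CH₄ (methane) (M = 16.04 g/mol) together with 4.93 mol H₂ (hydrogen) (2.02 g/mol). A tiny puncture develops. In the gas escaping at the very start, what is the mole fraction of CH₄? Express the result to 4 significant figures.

The effusion rate of species i is ∝ p_i/√M_i ∝ n_i/√M_i.
Mole fraction of CH₄ in the effusate = (n_CH₄/√M_CH₄) / (n_CH₄/√M_CH₄ + n_H₂/√M_H₂)
= (3.12/√16.04) / (3.12/√16.04 + 4.93/√2.02) = 0.7790/(0.7790 + 3.469) = 0.1834.

0.1834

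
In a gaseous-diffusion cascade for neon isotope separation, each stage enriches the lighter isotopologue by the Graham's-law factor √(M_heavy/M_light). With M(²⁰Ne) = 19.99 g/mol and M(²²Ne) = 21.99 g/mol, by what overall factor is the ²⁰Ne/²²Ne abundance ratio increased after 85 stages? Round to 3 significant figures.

Each stage multiplies the ratio by α = √(21.99/19.99), so after 85 stages the overall factor is α^85 = (21.99/19.99)^(85/2).
= 1.10005^(85/2) = 57.5.

57.5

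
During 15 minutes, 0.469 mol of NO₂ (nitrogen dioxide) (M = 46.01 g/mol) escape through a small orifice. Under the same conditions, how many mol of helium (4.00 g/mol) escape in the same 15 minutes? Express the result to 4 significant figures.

Since effusion rate ∝ 1/√M, rate_He/rate_NO₂ = √(M_NO₂/M_He) = √(46.01/4.00) = √11.50 = 3.392.
So the amount for He is 0.469 × 3.392 = 1.591 mol.

1.591 mol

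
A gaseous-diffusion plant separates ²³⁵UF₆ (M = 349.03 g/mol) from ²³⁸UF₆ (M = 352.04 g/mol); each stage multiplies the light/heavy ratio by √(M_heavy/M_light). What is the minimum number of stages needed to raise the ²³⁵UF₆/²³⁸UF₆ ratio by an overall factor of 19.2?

689

Single-stage factor α = √(352.04/349.03), so ln α = ½ ln(1.00862) = 0.004293.
Need α^N ≥ 19.2 ⇒ N ≥ ln(19.2) / ln α = 2.955 / 0.004293 = 688.23.
So at least 689 stages are needed.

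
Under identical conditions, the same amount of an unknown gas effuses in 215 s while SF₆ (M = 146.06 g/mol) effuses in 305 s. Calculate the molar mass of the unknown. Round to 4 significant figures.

By Graham's law, t_X/t_SF₆ = √(M_X/M_SF₆).
215/305 = 0.7049 = √(M_X/146.06)
M_X = 146.06 × 0.7049² = 146.06 × 0.4969 = 72.58 g/mol

72.58 g/mol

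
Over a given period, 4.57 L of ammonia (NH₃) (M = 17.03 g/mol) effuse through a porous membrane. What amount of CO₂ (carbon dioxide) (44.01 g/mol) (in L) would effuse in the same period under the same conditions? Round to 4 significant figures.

Using Graham's law: rate_CO₂/rate_NH₃ = √(M_NH₃/M_CO₂) = √(17.03/44.01) = √0.3870 = 0.6221.
So the volume for CO₂ is 4.57 × 0.6221 = 2.843 L.

2.843 L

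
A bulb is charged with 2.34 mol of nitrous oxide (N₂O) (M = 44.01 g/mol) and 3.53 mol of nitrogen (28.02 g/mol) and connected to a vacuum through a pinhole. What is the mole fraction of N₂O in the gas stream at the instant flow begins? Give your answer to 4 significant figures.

Rate_i ∝ x_i/√M_i (Graham's law weighted by mole fraction), so the effusate composition follows n_i/√M_i.
Mole fraction of N₂O in the effusate = (n_N₂O/√M_N₂O) / (n_N₂O/√M_N₂O + n_N₂/√M_N₂)
= (2.34/√44.01) / (2.34/√44.01 + 3.53/√28.02) = 0.3527/(0.3527 + 0.6669) = 0.3459.

0.3459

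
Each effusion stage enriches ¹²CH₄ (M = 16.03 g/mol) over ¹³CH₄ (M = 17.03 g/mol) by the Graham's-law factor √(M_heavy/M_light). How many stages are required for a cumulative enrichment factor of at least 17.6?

95

With α = √(17.03/16.03) per stage, ln α = ½ ln(1.06238) = 0.03026.
Need α^N ≥ 17.6 ⇒ N ≥ ln(17.6) / ln α = 2.868 / 0.03026 = 94.78.
Minimum whole number of stages: N = 95.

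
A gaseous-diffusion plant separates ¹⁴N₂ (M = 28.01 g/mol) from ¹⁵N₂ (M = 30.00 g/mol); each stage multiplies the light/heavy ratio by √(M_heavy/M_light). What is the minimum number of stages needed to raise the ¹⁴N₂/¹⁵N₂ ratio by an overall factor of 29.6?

With α = √(30.00/28.01) per stage, ln α = ½ ln(1.07105) = 0.03432.
Need α^N ≥ 29.6 ⇒ N ≥ ln(29.6) / ln α = 3.388 / 0.03432 = 98.72.
Minimum whole number of stages: N = 99.

99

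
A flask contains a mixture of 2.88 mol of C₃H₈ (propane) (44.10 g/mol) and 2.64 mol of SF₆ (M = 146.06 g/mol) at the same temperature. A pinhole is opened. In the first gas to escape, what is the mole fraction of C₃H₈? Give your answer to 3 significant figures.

0.665

The effusion rate of species i is ∝ p_i/√M_i ∝ n_i/√M_i.
Mole fraction of C₃H₈ in the effusate = (n_C₃H₈/√M_C₃H₈) / (n_C₃H₈/√M_C₃H₈ + n_SF₆/√M_SF₆)
= (2.88/√44.10) / (2.88/√44.10 + 2.64/√146.06) = 0.4337/(0.4337 + 0.2184) = 0.665.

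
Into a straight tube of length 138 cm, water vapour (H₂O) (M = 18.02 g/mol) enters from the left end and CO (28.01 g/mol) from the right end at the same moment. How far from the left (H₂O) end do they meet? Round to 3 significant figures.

Distances travelled in equal time are proportional to diffusion rates, so d_H₂O/d_CO = √(M_CO/M_H₂O) = √(28.01/18.02) = 1.247.
With d_H₂O + d_CO = 138 cm, d_CO = 138/(1 + 1.247) = 61.42 cm.
d_H₂O = 138 − 61.42 = 76.6 cm.

76.6 cm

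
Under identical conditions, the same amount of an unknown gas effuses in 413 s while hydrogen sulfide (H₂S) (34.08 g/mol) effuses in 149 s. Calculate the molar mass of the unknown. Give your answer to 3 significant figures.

262 g/mol

From Graham's law, t_X/t_H₂S = √(M_X/M_H₂S).
413/149 = 2.772 = √(M_X/34.08)
M_X = 34.08 × 2.772² = 34.08 × 7.683 = 262 g/mol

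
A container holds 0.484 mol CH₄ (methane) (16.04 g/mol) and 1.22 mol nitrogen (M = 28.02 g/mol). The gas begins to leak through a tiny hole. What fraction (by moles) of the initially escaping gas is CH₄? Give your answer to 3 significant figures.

Effusion rate of each component ∝ n_i/√M_i (partial pressure × 1/√M).
x_CH₄(eff) = (n_CH₄/√M_CH₄) / (n_CH₄/√M_CH₄ + n_N₂/√M_N₂)
= (0.484/√16.04) / (0.484/√16.04 + 1.22/√28.02) = 0.1208/(0.1208 + 0.2305) = 0.344.

0.344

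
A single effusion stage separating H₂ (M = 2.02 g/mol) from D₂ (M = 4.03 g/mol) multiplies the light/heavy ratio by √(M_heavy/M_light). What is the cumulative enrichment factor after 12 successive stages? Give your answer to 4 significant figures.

63.06

After 12 stages the ratio has grown by (√(4.03/2.02))^12 = (4.03/2.02)^(12/2).
= 1.99505^6 = 63.06.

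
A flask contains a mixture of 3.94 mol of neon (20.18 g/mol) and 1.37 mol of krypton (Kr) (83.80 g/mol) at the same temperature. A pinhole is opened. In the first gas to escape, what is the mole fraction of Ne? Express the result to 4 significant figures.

0.8542

Effusion rate of each component ∝ n_i/√M_i (partial pressure × 1/√M).
Mole fraction of Ne in the effusate = (n_Ne/√M_Ne) / (n_Ne/√M_Ne + n_Kr/√M_Kr)
= (3.94/√20.18) / (3.94/√20.18 + 1.37/√83.80) = 0.8771/(0.8771 + 0.1497) = 0.8542.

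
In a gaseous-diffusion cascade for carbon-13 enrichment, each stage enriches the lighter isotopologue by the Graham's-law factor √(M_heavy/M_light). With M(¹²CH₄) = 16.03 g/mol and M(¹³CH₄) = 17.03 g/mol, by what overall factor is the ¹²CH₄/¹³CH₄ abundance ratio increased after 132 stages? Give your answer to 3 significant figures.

Overall factor = α^132 with α = √(17.03/16.03), i.e. (17.03/16.03)^(132/2).
= 1.06238^66 = 54.3.

54.3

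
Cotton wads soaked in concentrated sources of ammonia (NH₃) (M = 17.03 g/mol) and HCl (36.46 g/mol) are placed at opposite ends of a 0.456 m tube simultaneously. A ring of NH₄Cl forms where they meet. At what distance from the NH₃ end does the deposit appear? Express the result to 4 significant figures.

Graham's law gives d_NH₃/d_HCl = rate_NH₃/rate_HCl = √(M_HCl/M_NH₃) = √(36.46/17.03) = 1.463.
With d_NH₃ + d_HCl = 0.456 m, d_HCl = 0.456/(1 + 1.463) = 0.1851 m.
d_NH₃ = 0.456 − 0.1851 = 0.2709 m.

0.2709 m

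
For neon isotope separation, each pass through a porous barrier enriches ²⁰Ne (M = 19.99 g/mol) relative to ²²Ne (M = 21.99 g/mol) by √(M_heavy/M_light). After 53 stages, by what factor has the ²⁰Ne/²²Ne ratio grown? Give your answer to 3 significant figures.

The single-stage factor is √(M_heavy/M_light), so 53 stages give [√(21.99/19.99)]^53 = (21.99/19.99)^(53/2).
= 1.10005^(53/2) = 12.5.

12.5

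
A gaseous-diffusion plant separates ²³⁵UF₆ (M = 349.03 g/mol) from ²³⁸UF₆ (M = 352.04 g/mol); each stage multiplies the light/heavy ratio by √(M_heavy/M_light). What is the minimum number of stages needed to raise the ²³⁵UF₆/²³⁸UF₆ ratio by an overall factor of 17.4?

Single-stage factor α = √(352.04/349.03), so ln α = ½ ln(1.00862) = 0.004293.
Need α^N ≥ 17.4 ⇒ N ≥ ln(17.4) / ln α = 2.856 / 0.004293 = 665.31.
Minimum whole number of stages: N = 666.

666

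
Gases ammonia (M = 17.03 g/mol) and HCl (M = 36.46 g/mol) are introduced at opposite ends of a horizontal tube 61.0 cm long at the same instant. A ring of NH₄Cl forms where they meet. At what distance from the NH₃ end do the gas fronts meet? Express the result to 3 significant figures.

Distances travelled in equal time are proportional to diffusion rates, so d_NH₃/d_HCl = √(M_HCl/M_NH₃) = √(36.46/17.03) = 1.463.
With d_NH₃ + d_HCl = 61.0 cm, d_HCl = 61.0/(1 + 1.463) = 24.76 cm.
d_NH₃ = 61.0 − 24.76 = 36.2 cm.

36.2 cm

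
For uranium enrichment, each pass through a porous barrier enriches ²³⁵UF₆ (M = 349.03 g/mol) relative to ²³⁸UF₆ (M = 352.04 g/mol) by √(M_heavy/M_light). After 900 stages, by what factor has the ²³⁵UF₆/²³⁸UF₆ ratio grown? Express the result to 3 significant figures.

After 900 stages the ratio has grown by (√(352.04/349.03))^900 = (352.04/349.03)^(900/2).
= 1.00862^450 = 47.7.

47.7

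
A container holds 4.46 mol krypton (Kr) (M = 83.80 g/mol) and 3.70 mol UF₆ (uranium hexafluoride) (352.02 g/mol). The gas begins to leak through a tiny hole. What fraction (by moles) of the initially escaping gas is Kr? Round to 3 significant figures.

0.712

Each component's effusion rate ∝ (its partial pressure)·(1/√M) ∝ n_i/√M_i.
x_Kr(eff) = (n_Kr/√M_Kr) / (n_Kr/√M_Kr + n_UF₆/√M_UF₆)
= (4.46/√83.80) / (4.46/√83.80 + 3.70/√352.02) = 0.4872/(0.4872 + 0.1972) = 0.712.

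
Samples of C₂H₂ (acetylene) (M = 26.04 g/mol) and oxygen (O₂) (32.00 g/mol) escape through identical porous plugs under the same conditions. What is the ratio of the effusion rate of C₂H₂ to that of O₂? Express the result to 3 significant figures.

Using Graham's law: rate_C₂H₂/rate_O₂ = √(M_O₂/M_C₂H₂) = √(32.00/26.04) = √1.229 = 1.11.

1.11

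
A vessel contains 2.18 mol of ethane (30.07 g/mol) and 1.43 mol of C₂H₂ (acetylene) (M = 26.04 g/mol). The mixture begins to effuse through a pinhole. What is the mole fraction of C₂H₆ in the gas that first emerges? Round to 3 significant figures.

Each component's effusion rate ∝ (its partial pressure)·(1/√M) ∝ n_i/√M_i.
Mole fraction of C₂H₆ in the effusate = (n_C₂H₆/√M_C₂H₆) / (n_C₂H₆/√M_C₂H₆ + n_C₂H₂/√M_C₂H₂)
= (2.18/√30.07) / (2.18/√30.07 + 1.43/√26.04) = 0.3975/(0.3975 + 0.2802) = 0.587.

0.587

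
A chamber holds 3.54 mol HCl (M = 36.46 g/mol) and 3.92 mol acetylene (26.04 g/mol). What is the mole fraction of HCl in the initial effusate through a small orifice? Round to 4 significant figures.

Effusion rate of each component ∝ n_i/√M_i (partial pressure × 1/√M).
Mole fraction of HCl in the effusate = (n_HCl/√M_HCl) / (n_HCl/√M_HCl + n_C₂H₂/√M_C₂H₂)
= (3.54/√36.46) / (3.54/√36.46 + 3.92/√26.04) = 0.5863/(0.5863 + 0.7682) = 0.4328.

0.4328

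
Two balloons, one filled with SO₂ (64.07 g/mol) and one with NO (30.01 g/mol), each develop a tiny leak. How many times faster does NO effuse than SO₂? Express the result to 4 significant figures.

1.461

From Graham's law, rate_NO/rate_SO₂ = √(M_SO₂/M_NO) = √(64.07/30.01) = √2.135 = 1.461.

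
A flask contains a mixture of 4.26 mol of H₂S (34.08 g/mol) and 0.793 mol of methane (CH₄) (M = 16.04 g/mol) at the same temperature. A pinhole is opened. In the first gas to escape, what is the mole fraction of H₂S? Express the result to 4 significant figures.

Rate_i ∝ x_i/√M_i (Graham's law weighted by mole fraction), so the effusate composition follows n_i/√M_i.
So x_H₂S in the escaping gas = (n_H₂S/√M_H₂S) / Σ(n_i/√M_i)
= (4.26/√34.08) / (4.26/√34.08 + 0.793/√16.04) = 0.7297/(0.7297 + 0.1980) = 0.7866.

0.7866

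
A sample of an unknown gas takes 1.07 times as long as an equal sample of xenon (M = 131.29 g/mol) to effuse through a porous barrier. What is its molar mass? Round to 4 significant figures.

Graham's law gives t_X/t_Xe = √(M_X/M_Xe).
1.07 = √(M_X/131.29)
M_X = 131.29 × 1.07² = 131.29 × 1.145 = 150.3 g/mol

150.3 g/mol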